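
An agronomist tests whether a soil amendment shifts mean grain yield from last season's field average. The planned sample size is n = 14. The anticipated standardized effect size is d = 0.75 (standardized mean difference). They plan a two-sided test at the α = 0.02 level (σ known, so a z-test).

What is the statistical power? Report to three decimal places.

Noncentrality parameter: δ = d·√n = 0.75 × √14 = 2.8062
Critical value for a two-sided test at α = 0.02: z_{α/2} = 2.326.
Power = Φ(δ − 2.326) + Φ(−δ − 2.326) = Φ(0.480) + Φ(-5.133) = 0.6843 + 0.0000 = 0.6843.

Power ≈ 0.684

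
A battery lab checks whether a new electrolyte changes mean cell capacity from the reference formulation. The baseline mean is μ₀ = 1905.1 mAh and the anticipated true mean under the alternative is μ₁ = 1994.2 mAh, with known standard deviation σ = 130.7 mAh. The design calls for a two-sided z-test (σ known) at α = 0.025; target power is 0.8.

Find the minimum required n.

Standardized effect: d = |μ₁ − μ₀| / σ = |1994.2 − 1905.1| / 130.7 = 0.6817
For power 0.8 need Φ(δ − z_{0.0125}) = 0.8, so δ = z_{0.0125} + z_{0.20} = 2.241 + 0.842 = 3.083.
(Ignoring the negligible lower-tail rejection probability gives the usual closed-form inversion.)
δ = d·√n ⇒ n = (δ/d)² = (3.083 / 0.6817)² = 20.45.
Round up to the next whole unit.

n = 21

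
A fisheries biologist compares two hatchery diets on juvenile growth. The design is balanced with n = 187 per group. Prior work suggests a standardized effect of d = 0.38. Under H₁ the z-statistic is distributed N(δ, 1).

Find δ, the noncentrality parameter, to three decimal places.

δ ≈ 3.674

δ = d·√(n/2) = 0.38 × √(187/2) = 3.6744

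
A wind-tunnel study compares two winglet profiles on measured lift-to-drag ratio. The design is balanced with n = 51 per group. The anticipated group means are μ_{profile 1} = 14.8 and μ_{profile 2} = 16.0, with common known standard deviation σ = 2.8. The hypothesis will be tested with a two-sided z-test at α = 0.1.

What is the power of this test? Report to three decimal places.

Power ≈ 0.698

Standardized effect: d = |μ_{profile 1} − μ_{profile 2}| / σ = |14.8 − 16.0| / 2.8 = 0.4286
Noncentrality parameter: δ = d·√(n/2) = 0.4286 × √(51/2) = 2.1642
Critical value for a two-sided test at α = 0.1: z_{α/2} = 1.645.
Power = Φ(δ − 1.645) + Φ(−δ − 1.645) = Φ(0.519) + Φ(-3.809) = 0.6982 + 0.0001 = 0.6983.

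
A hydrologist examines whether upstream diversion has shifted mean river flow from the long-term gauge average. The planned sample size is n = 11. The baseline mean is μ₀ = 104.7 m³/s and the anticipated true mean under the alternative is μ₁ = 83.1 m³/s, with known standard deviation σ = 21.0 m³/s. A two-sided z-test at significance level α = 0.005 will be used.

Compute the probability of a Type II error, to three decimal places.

Standardized effect: d = |μ₁ − μ₀| / σ = |83.1 − 104.7| / 21.0 = 1.0286
Noncentrality parameter: δ = d·√n = 1.0286 × √11 = 3.4114
Critical value for a two-sided test at α = 0.005: z_{α/2} = 2.807.
Power = Φ(δ − 2.807) + Φ(−δ − 2.807) = Φ(0.604) + Φ(-6.218) = 0.7272 + 0.0000 = 0.7272.
Type II error: β = 1 − power = 1 − 0.7272 = 0.2728.

β ≈ 0.273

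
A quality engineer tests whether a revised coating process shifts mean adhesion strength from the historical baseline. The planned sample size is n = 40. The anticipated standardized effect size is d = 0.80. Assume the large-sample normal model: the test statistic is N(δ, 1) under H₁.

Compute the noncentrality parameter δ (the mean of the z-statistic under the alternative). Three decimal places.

δ ≈ 5.060

δ = d·√n = 0.80 × √40 = 5.0596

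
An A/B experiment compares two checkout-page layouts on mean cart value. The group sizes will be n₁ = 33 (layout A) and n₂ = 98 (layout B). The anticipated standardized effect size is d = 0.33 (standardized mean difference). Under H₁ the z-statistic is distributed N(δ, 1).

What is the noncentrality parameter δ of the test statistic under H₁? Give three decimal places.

δ = d / √(1/n₁ + 1/n₂) = 0.33 / √(1/33 + 1/98) = 1.6396

δ ≈ 1.640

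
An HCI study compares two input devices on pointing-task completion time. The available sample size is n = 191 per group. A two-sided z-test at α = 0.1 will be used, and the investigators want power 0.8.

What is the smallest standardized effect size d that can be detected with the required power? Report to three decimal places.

d ≈ 0.254

Required noncentrality: δ = z_{0.05} + z_{0.20} = 1.645 + 0.842 = 2.486.
(Lower-tail contribution to power is negligible for δ > 0.)
δ = d·√(n/2) ⇒ d = δ/√(n/2) = 2.486/√(191/2) = 0.2544.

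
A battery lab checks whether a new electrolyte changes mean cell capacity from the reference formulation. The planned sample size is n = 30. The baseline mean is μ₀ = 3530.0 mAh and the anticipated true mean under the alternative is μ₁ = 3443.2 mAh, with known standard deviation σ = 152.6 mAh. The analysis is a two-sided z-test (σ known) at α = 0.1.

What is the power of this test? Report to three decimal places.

Power ≈ 0.929

Standardized effect: d = |μ₁ − μ₀| / σ = |3443.2 − 3530.0| / 152.6 = 0.5688
Noncentrality parameter: δ = d·√n = 0.5688 × √30 = 3.1155
Critical value for a two-sided test at α = 0.1: z_{α/2} = 1.645.
Power = Φ(δ − 1.645) + Φ(−δ − 1.645) = Φ(1.471) + Φ(-4.760) = 0.9293 + 0.0000 = 0.9293.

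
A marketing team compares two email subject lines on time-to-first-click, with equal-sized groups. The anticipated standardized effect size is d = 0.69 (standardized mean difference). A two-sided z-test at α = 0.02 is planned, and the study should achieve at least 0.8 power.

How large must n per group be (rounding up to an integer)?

For power 0.8 need Φ(δ − z_{0.01}) = 0.8, so δ = z_{0.01} + z_{0.20} = 2.326 + 0.842 = 3.168.
(Ignoring the negligible lower-tail rejection probability gives the usual closed-form inversion.)
δ = d·√(n/2) ⇒ n = 2(δ/d)² = 2 × (3.168 / 0.69)² = 42.16.
Rounding up, n = 43 per group.

n = 43 per group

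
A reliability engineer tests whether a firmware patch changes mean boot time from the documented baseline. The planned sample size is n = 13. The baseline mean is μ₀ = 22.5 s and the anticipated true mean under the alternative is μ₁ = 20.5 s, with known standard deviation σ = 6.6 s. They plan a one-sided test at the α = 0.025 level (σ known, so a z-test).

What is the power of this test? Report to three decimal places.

Power ≈ 0.193

Standardized effect: d = |μ₁ − μ₀| / σ = |20.5 − 22.5| / 6.6 = 0.3030
Noncentrality parameter: δ = d·√n = 0.3030 × √13 = 1.0926
Critical value for a one-sided test at α = 0.025: z_α = 1.960.
Power = Φ(δ − 1.960) = Φ(-0.867) = 0.1929.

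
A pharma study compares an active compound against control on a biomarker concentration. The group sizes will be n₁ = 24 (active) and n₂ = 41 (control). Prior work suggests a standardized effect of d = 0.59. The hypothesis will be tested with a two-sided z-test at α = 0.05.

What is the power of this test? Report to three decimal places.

Power ≈ 0.631

Noncentrality parameter: δ = d / √(1/n₁ + 1/n₂) = 0.59 / √(1/24 + 1/41) = 2.2956
Two-sided α = 0.05 → critical value z_{0.025} = 1.960.
Power = Φ(δ − 1.960) + Φ(−δ − 1.960) = Φ(0.336) + Φ(-4.256) = 0.6314 + 0.0000 = 0.6314.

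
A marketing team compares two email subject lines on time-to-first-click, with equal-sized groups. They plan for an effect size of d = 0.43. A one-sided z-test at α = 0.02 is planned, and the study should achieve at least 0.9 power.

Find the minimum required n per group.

n = 121 per group

For power 0.9 need Φ(δ − z_{0.02}) = 0.9, so δ = z_{0.02} + z_{0.10} = 2.054 + 1.282 = 3.335.
δ = d·√(n/2) ⇒ n = 2(δ/d)² = 2 × (3.335 / 0.43)² = 120.33.
Round up to the next whole unit.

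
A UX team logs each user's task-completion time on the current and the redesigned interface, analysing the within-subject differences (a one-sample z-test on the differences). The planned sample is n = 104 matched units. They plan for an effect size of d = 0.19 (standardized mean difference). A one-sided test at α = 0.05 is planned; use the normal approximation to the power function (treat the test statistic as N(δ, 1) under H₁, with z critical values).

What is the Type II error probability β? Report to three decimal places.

Noncentrality parameter: δ = d·√n = 0.19 × √104 = 1.9376
Critical value for a one-sided test at α = 0.05: z_α = 1.645.
Power = P(Z > 1.645 − δ) = Φ(0.293) = 0.6152.
Type II error: β = 1 − power = 1 − 0.6152 = 0.3848.

β ≈ 0.385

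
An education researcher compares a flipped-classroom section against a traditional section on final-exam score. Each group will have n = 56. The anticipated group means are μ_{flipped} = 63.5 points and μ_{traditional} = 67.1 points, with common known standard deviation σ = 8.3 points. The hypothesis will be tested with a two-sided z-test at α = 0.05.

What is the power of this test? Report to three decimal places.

Power ≈ 0.631

Standardized effect: d = |μ_{flipped} − μ_{traditional}| / σ = |63.5 − 67.1| / 8.3 = 0.4337
Noncentrality parameter: δ = d·√(n/2) = 0.4337 × √(56/2) = 2.2951
Critical value for a two-sided test at α = 0.05: z_{α/2} = 1.960.
Power = Φ(δ − 1.960) + Φ(−δ − 1.960) = Φ(0.335) + Φ(-4.255) = 0.6312 + 0.0000 = 0.6313.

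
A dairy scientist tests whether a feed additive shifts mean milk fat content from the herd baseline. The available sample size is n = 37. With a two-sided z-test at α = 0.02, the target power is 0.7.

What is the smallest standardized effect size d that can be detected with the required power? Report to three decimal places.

Required noncentrality: δ = z_{0.01} + z_{0.30} = 2.326 + 0.524 = 2.851.
(Lower-tail contribution to power is negligible for δ > 0.)
δ = d·√n ⇒ d = δ/√n = 2.851/√37 = 0.4687.

d ≈ 0.469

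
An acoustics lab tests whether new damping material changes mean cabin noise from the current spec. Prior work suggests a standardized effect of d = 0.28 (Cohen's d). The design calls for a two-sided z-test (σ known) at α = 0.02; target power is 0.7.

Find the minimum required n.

For power 0.7 need Φ(δ − z_{0.01}) = 0.7, so δ = z_{0.01} + z_{0.30} = 2.326 + 0.524 = 2.851.
(The Φ(−δ − z_{α/2}) term is vanishingly small for δ > 0 and is dropped in the standard sample-size formula.)
δ = d·√n ⇒ n = (δ/d)² = (2.851 / 0.28)² = 103.66.
Round up to the next whole unit.

n = 104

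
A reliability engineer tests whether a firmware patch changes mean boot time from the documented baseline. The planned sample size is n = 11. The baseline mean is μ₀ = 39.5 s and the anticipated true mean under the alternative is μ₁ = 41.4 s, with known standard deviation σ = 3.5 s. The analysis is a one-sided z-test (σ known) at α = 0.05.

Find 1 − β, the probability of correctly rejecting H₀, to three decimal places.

Power ≈ 0.562

Standardized effect: d = |μ₁ − μ₀| / σ = |41.4 − 39.5| / 3.5 = 0.5429
Noncentrality parameter: δ = d·√n = 0.5429 × √11 = 1.8005
Critical value for a one-sided test at α = 0.05: z_α = 1.645.
Power = P(Z > 1.645 − δ) = Φ(0.156) = 0.5618.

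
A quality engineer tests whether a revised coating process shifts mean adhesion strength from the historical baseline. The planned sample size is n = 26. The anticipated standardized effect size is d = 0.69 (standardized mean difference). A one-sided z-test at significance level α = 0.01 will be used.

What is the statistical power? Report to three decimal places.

Power ≈ 0.883

Noncentrality parameter: δ = d·√n = 0.69 × √26 = 3.5183
Critical value for a one-sided test at α = 0.01: z_α = 2.326.
Power = P(Z > 2.326 − δ) = Φ(1.192) = 0.8834.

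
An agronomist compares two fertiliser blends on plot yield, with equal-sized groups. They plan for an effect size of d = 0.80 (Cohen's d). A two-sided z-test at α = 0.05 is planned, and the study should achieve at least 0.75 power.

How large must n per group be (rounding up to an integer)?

For power 0.75 need Φ(δ − z_{0.025}) = 0.75, so δ = z_{0.025} + z_{0.25} = 1.960 + 0.674 = 2.634.
(The Φ(−δ − z_{α/2}) term is vanishingly small for δ > 0 and is dropped in the standard sample-size formula.)
δ = d·√(n/2) ⇒ n = 2(δ/d)² = 2 × (2.634 / 0.80)² = 21.69.
Round up to the next whole unit.

n = 22 per group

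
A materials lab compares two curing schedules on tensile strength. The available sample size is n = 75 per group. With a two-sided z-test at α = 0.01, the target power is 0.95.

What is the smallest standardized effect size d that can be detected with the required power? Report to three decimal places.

d ≈ 0.689

Required noncentrality: δ = z_{0.005} + z_{0.05} = 2.576 + 1.645 = 4.221.
(Lower-tail contribution to power is negligible for δ > 0.)
δ = d·√(n/2) ⇒ d = δ/√(n/2) = 4.221/√(75/2) = 0.6892.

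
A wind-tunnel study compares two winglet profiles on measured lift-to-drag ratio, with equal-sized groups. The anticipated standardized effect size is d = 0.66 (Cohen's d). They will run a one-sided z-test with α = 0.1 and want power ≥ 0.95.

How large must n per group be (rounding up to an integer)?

For power 0.95 need Φ(δ − z_{0.1}) = 0.95, so δ = z_{0.1} + z_{0.05} = 1.282 + 1.645 = 2.926.
δ = d·√(n/2) ⇒ n = 2(δ/d)² = 2 × (2.926 / 0.66)² = 39.32.
Rounding up, n = 40 per group.

n = 40 per group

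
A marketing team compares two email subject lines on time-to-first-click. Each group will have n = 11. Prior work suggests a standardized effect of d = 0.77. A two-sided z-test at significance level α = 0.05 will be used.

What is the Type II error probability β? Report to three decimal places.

β ≈ 0.561

Noncentrality parameter: δ = d·√(n/2) = 0.77 × √(11/2) = 1.8058
Two-sided α = 0.05 → critical value z_{0.025} = 1.960.
Power = Φ(δ − 1.960) + Φ(−δ − 1.960) = Φ(-0.154) + Φ(-3.766) = 0.4387 + 0.0001 = 0.4388.
Type II error: β = 1 − power = 1 − 0.4388 = 0.5612.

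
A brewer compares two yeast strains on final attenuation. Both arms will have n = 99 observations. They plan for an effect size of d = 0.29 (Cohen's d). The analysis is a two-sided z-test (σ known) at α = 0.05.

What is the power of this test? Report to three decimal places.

Power ≈ 0.532

Noncentrality parameter: δ = d·√(n/2) = 0.29 × √(99/2) = 2.0403
Two-sided α = 0.05 → critical value z_{0.025} = 1.960.
Power = Φ(δ − 1.960) + Φ(−δ − 1.960) = Φ(0.080) + Φ(-4.000) = 0.5320 + 0.0000 = 0.5321.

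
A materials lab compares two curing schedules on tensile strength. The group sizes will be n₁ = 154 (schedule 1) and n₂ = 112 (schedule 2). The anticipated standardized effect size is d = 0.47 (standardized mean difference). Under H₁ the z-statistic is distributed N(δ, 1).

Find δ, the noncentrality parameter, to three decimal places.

δ ≈ 3.785

The noncentrality parameter scales effect size by the design's sample-size factor: δ = d / √(1/n₁ + 1/n₂) = 0.47 / √(1/154 + 1/112) = 3.7847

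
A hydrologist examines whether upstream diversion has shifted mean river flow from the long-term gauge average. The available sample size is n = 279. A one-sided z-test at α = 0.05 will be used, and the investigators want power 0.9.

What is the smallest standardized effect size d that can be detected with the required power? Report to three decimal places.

d ≈ 0.175

Required noncentrality: δ = z_{0.05} + z_{0.10} = 1.645 + 1.282 = 2.926.
δ = d·√n ⇒ d = δ/√n = 2.926/√279 = 0.1752.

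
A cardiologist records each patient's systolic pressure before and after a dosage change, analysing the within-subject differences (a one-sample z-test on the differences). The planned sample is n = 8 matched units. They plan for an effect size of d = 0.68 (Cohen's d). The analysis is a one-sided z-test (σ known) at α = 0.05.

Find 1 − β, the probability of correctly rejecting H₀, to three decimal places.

Power ≈ 0.610

Noncentrality parameter: δ = d·√n = 0.68 × √8 = 1.9233
Critical value for a one-sided test at α = 0.05: z_α = 1.645.
Power = Φ(δ − 1.645) = Φ(0.278) = 0.6097.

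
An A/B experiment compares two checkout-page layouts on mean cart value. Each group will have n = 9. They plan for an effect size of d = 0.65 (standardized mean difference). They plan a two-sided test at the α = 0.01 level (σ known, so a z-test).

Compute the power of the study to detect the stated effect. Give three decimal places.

Power ≈ 0.116

Noncentrality parameter: δ = d·√(n/2) = 0.65 × √(9/2) = 1.3789
Two-sided α = 0.01 → critical value z_{0.005} = 2.576.
Power = Φ(δ − 2.576) + Φ(−δ − 2.576) = Φ(-1.197) + Φ(-3.955) = 0.1157 + 0.0000 = 0.1157.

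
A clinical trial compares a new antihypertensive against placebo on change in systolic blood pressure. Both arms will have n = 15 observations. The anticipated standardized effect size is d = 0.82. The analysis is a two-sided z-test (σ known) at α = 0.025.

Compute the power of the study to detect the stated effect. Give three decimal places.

Noncentrality parameter: δ = d·√(n/2) = 0.82 × √(15/2) = 2.2457
Critical value for a two-sided test at α = 0.025: z_{α/2} = 2.241.
Power = Φ(δ − 2.241) + Φ(−δ − 2.241) = Φ(0.004) + Φ(-4.487) = 0.5017 + 0.0000 = 0.5017.

Power ≈ 0.502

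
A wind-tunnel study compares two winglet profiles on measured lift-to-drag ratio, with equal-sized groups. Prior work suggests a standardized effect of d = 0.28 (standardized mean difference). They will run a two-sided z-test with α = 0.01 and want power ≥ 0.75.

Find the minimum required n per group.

n = 270 per group

For power 0.75 need Φ(δ − z_{0.005}) = 0.75, so δ = z_{0.005} + z_{0.25} = 2.576 + 0.674 = 3.250.
(Ignoring the negligible lower-tail rejection probability gives the usual closed-form inversion.)
δ = d·√(n/2) ⇒ n = 2(δ/d)² = 2 × (3.250 / 0.28)² = 269.50.
Rounding up, n = 270 per group.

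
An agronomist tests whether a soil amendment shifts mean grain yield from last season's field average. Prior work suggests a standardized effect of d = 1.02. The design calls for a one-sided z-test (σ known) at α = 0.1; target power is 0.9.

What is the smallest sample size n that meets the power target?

Set Φ(δ − 1.282) = 0.9; then δ − 1.282 = Φ⁻¹(0.9) = 1.282, giving δ = 2.563.
δ = d·√n ⇒ n = (δ/d)² = (2.563 / 1.02)² = 6.31.
Rounding up, n = 7.

n = 7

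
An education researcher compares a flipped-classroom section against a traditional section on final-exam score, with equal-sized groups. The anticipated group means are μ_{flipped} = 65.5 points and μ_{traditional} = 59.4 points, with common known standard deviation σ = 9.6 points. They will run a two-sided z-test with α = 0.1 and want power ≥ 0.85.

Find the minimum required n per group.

Standardized effect: d = |μ_{flipped} − μ_{traditional}| / σ = |65.5 − 59.4| / 9.6 = 0.6354
Set Φ(δ − 1.645) = 0.85; then δ − 1.645 = Φ⁻¹(0.85) = 1.036, giving δ = 2.681.
(For δ > 0 the lower-tail rejection region contributes negligibly to power, so the one-term inversion is standard.)
δ = d·√(n/2) ⇒ n = 2(δ/d)² = 2 × (2.681 / 0.6354)² = 35.61.
Rounding up, n = 36 per group.

n = 36 per group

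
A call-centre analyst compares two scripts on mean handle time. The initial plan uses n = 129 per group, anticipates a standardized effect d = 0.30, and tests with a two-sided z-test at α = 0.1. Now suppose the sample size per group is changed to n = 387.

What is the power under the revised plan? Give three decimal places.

With n = 387 per group: δ = d·√(n/2) = 0.30 × √(387/2) = 4.1731. Critical value z_{0.05} = 1.645.
Revised power = Φ(δ − 1.645) + Φ(−δ − 1.645) = Φ(2.528) + Φ(-5.818) = 0.9943 + 0.0000 = 0.9943.

Power ≈ 0.994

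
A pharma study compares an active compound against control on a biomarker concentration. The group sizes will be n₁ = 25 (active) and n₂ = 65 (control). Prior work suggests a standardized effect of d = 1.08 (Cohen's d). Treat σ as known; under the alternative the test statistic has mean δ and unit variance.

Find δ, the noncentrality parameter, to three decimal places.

δ ≈ 4.589

The noncentrality parameter scales effect size by the design's sample-size factor: δ = d / √(1/n₁ + 1/n₂) = 1.08 / √(1/25 + 1/65) = 4.5891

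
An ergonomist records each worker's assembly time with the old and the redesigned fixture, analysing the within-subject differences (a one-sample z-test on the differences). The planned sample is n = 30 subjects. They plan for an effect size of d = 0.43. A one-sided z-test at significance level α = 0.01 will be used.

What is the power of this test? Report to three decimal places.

Power ≈ 0.512

Noncentrality parameter: δ = d·√n = 0.43 × √30 = 2.3552
Critical value for a one-sided test at α = 0.01: z_α = 2.326.
Power = Φ(δ − 2.326) = Φ(0.029) = 0.5115.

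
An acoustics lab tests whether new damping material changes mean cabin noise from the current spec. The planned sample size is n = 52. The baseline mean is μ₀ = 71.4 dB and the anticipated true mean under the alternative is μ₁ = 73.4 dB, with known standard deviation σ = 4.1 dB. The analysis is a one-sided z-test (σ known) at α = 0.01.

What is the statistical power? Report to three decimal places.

Standardized effect: d = |μ₁ − μ₀| / σ = |73.4 − 71.4| / 4.1 = 0.4878
Noncentrality parameter: δ = d·√n = 0.4878 × √52 = 3.5176
Critical value for a one-sided test at α = 0.01: z_α = 2.326.
Power = Φ(δ − 2.326) = Φ(1.191) = 0.8832.

Power ≈ 0.883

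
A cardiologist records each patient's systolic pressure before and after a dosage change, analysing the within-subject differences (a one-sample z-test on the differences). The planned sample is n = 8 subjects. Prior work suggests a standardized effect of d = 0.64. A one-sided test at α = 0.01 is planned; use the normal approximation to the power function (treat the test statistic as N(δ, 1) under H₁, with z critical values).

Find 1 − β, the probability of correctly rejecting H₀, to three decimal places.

Power ≈ 0.303

Noncentrality parameter: δ = d·√n = 0.64 × √8 = 1.8102
Critical value for a one-sided test at α = 0.01: z_α = 2.326.
Power = Φ(δ − 2.326) = Φ(-0.516) = 0.3029.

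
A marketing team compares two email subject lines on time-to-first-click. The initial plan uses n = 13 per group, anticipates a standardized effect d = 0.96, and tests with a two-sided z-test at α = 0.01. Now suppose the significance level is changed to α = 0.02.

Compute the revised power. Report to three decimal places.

Power ≈ 0.548

δ = d·√(n/2) = 0.96 × √(13/2) = 2.4475 (unchanged). New critical value: z_{0.01} = 2.326.
Revised power = Φ(δ − 2.326) + Φ(−δ − 2.326) = Φ(0.121) + Φ(-4.774) = 0.5482 + 0.0000 = 0.5482.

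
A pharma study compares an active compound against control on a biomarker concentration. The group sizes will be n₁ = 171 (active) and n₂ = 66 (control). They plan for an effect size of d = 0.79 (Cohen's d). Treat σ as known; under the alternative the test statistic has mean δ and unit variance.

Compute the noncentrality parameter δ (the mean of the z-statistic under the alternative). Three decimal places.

δ ≈ 5.452

The noncentrality parameter scales effect size by the design's sample-size factor: δ = d / √(1/n₁ + 1/n₂) = 0.79 / √(1/171 + 1/66) = 5.4516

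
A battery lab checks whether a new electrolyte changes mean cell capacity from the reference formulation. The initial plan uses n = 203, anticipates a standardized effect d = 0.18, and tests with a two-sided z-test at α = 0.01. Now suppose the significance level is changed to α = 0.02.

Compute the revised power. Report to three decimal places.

δ = d·√n = 0.18 × √203 = 2.5646 (unchanged). New critical value: z_{0.01} = 2.326.
Revised power = Φ(δ − 2.326) + Φ(−δ − 2.326) = Φ(0.238) + Φ(-4.891) = 0.5942 + 0.0000 = 0.5942.

Power ≈ 0.594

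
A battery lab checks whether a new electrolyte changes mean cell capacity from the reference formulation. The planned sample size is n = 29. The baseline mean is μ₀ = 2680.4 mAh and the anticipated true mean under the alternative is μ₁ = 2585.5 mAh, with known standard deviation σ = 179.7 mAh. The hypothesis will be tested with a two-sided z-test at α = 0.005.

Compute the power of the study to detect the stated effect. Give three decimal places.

Standardized effect: d = |μ₁ − μ₀| / σ = |2585.5 − 2680.4| / 179.7 = 0.5281
Noncentrality parameter: δ = d·√n = 0.5281 × √29 = 2.8439
Critical value for a two-sided test at α = 0.005: z_{α/2} = 2.807.
Power = Φ(δ − 2.807) + Φ(−δ − 2.807) = Φ(0.037) + Φ(-5.651) = 0.5147 + 0.0000 = 0.5147.

Power ≈ 0.515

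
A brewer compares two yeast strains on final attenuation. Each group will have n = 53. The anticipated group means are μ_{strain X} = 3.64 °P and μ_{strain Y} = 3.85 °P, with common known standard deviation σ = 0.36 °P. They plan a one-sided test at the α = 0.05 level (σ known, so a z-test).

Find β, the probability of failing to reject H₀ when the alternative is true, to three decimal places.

β ≈ 0.087

Standardized effect: d = |μ_{strain X} − μ_{strain Y}| / σ = |3.64 − 3.85| / 0.36 = 0.5833
Noncentrality parameter: δ = d·√(n/2) = 0.5833 × √(53/2) = 3.0029
Critical value for a one-sided test at α = 0.05: z_α = 1.645.
Power = P(Z > 1.645 − δ) = Φ(1.358) = 0.9128.
Type II error: β = 1 − power = 1 − 0.9128 = 0.0872.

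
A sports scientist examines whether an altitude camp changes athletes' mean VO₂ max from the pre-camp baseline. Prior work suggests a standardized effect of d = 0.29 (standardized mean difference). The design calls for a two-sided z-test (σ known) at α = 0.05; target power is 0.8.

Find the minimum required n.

Set Φ(δ − 1.960) = 0.8; then δ − 1.960 = Φ⁻¹(0.8) = 0.842, giving δ = 2.802.
(The Φ(−δ − z_{α/2}) term is vanishingly small for δ > 0 and is dropped in the standard sample-size formula.)
δ = d·√n ⇒ n = (δ/d)² = (2.802 / 0.29)² = 93.33.
Rounding up, n = 94.

n = 94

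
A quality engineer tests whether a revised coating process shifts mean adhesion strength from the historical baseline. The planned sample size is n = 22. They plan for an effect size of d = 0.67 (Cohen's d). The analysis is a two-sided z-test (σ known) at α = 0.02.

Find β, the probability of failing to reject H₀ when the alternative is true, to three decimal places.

β ≈ 0.207

Noncentrality parameter: δ = d·√n = 0.67 × √22 = 3.1426
Critical value for a two-sided test at α = 0.02: z_{α/2} = 2.326.
Power = Φ(δ − 2.326) + Φ(−δ − 2.326) = Φ(0.816) + Φ(-5.469) = 0.7928 + 0.0000 = 0.7928.
Type II error: β = 1 − power = 1 − 0.7928 = 0.2072.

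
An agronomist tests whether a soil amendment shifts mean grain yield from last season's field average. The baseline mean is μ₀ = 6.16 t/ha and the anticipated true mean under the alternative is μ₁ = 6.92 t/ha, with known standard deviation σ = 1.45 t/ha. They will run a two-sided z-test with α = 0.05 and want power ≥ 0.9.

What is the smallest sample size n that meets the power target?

n = 39

Standardized effect: d = |μ₁ − μ₀| / σ = |6.92 − 6.16| / 1.45 = 0.5241
For power 0.9 need Φ(δ − z_{0.025}) = 0.9, so δ = z_{0.025} + z_{0.10} = 1.960 + 1.282 = 3.242.
(For δ > 0 the lower-tail rejection region contributes negligibly to power, so the one-term inversion is standard.)
δ = d·√n ⇒ n = (δ/d)² = (3.242 / 0.5241)² = 38.25.
Round up to the next whole unit.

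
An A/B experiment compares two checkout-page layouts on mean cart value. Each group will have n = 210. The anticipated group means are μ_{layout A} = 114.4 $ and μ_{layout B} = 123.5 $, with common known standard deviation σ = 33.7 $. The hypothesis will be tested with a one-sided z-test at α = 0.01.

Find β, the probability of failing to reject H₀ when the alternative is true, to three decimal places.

β ≈ 0.330

Standardized effect: d = |μ_{layout A} − μ_{layout B}| / σ = |114.4 − 123.5| / 33.7 = 0.2700
Noncentrality parameter: δ = d·√(n/2) = 0.2700 × √(210/2) = 2.7670
One-sided α = 0.01 → critical value z_{0.01} = 2.326.
Power = Φ(δ − 2.326) = Φ(0.441) = 0.6703.
Type II error: β = 1 − power = 1 − 0.6703 = 0.3297.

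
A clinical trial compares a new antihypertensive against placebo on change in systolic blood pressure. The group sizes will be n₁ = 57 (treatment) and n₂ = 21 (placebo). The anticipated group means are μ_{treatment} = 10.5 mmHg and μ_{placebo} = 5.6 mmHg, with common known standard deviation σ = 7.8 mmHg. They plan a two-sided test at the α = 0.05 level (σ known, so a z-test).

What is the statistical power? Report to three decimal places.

Power ≈ 0.692

Standardized effect: d = |μ_{treatment} − μ_{placebo}| / σ = |10.5 − 5.6| / 7.8 = 0.6282
Noncentrality parameter: δ = d / √(1/n₁ + 1/n₂) = 0.6282 / √(1/57 + 1/21) = 2.4609
Critical value for a two-sided test at α = 0.05: z_{α/2} = 1.960.
Power = Φ(δ − 1.960) + Φ(−δ − 1.960) = Φ(0.501) + Φ(-4.421) = 0.6918 + 0.0000 = 0.6918.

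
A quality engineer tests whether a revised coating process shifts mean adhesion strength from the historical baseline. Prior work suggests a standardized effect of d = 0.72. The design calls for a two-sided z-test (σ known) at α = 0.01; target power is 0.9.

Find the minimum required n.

Set Φ(δ − 2.576) = 0.9; then δ − 2.576 = Φ⁻¹(0.9) = 1.282, giving δ = 3.857.
(Ignoring the negligible lower-tail rejection probability gives the usual closed-form inversion.)
δ = d·√n ⇒ n = (δ/d)² = (3.857 / 0.72)² = 28.70.
Rounding up, n = 29.

n = 29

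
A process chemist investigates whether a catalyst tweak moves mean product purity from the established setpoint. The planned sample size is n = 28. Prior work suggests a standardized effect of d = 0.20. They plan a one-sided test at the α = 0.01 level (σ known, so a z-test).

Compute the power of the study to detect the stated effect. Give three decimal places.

Power ≈ 0.102

Noncentrality parameter: δ = d·√n = 0.20 × √28 = 1.0583
One-sided α = 0.01 → critical value z_{0.01} = 2.326.
Power = Φ(δ − 2.326) = Φ(-1.268) = 0.1024.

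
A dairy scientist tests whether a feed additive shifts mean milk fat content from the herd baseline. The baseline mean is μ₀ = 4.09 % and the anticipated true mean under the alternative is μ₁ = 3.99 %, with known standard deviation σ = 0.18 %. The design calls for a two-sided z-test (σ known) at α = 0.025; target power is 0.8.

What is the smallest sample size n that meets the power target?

Standardized effect: d = |μ₁ − μ₀| / σ = |3.99 − 4.09| / 0.18 = 0.5556
For power 0.8 need Φ(δ − z_{0.0125}) = 0.8, so δ = z_{0.0125} + z_{0.20} = 2.241 + 0.842 = 3.083.
(Ignoring the negligible lower-tail rejection probability gives the usual closed-form inversion.)
δ = d·√n ⇒ n = (δ/d)² = (3.083 / 0.5556)² = 30.80.
Round up to the next whole unit.

n = 31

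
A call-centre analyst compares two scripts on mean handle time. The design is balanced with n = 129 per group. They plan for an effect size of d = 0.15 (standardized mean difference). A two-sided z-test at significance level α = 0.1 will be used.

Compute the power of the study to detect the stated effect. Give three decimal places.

Noncentrality parameter: δ = d·√(n/2) = 0.15 × √(129/2) = 1.2047
Two-sided α = 0.1 → critical value z_{0.05} = 1.645.
Power = Φ(δ − 1.645) + Φ(−δ − 1.645) = Φ(-0.440) + Φ(-2.850) = 0.3299 + 0.0022 = 0.3321.

Power ≈ 0.332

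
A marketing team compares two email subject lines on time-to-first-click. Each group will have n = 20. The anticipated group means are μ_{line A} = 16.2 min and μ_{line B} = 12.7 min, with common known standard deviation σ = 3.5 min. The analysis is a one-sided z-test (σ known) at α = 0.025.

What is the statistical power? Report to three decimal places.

Standardized effect: d = |μ_{line A} − μ_{line B}| / σ = |16.2 − 12.7| / 3.5 = 1.0000
Noncentrality parameter: δ = d·√(n/2) = 1.0000 × √(20/2) = 3.1623
Critical value for a one-sided test at α = 0.025: z_α = 1.960.
Power = P(Z > 1.960 − δ) = Φ(1.202) = 0.8854.

Power ≈ 0.885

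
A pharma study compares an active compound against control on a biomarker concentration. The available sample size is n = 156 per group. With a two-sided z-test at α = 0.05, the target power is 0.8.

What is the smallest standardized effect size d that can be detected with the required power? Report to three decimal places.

Required noncentrality: δ = z_{0.025} + z_{0.20} = 1.960 + 0.842 = 2.802.
(The second rejection-region term Φ(−δ − z_{α/2}) is negligible and dropped.)
δ = d·√(n/2) ⇒ d = δ/√(n/2) = 2.802/√(156/2) = 0.3172.

d ≈ 0.317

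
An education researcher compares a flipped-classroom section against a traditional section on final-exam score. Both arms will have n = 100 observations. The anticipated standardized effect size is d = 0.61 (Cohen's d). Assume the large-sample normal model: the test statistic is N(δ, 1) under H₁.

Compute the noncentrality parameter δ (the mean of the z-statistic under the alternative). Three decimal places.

δ = d·√(n/2) = 0.61 × √(100/2) = 4.3134

δ ≈ 4.313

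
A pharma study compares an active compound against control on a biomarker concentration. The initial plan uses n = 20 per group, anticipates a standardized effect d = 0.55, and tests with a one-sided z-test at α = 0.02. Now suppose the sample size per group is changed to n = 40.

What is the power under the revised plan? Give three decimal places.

Power ≈ 0.658

With n = 40 per group: δ = d·√(n/2) = 0.55 × √(40/2) = 2.4597. Critical value z_{0.02} = 2.054.
Revised power = Φ(δ − 2.054) = Φ(0.406) = 0.6576.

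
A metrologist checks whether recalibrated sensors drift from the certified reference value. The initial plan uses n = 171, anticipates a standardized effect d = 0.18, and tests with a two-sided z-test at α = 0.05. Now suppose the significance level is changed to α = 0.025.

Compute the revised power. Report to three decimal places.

δ = d·√n = 0.18 × √171 = 2.3538 (unchanged). New critical value: z_{0.0125} = 2.241.
Revised power = Φ(δ − 2.241) + Φ(−δ − 2.241) = Φ(0.112) + Φ(-4.595) = 0.5447 + 0.0000 = 0.5448.

Power ≈ 0.545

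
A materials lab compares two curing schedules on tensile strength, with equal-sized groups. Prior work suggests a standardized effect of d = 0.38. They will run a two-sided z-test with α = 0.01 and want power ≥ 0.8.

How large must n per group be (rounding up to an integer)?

Set Φ(δ − 2.576) = 0.8; then δ − 2.576 = Φ⁻¹(0.8) = 0.842, giving δ = 3.417.
(Ignoring the negligible lower-tail rejection probability gives the usual closed-form inversion.)
δ = d·√(n/2) ⇒ n = 2(δ/d)² = 2 × (3.417 / 0.38)² = 161.76.
Rounding up, n = 162 per group.

n = 162 per group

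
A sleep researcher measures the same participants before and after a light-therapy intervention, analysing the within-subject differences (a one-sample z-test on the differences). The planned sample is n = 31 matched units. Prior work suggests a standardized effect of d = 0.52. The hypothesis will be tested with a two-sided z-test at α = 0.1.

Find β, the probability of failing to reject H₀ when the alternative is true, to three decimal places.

Noncentrality parameter: δ = d·√n = 0.52 × √31 = 2.8952
Critical value for a two-sided test at α = 0.1: z_{α/2} = 1.645.
Power = Φ(δ − 1.645) + Φ(−δ − 1.645) = Φ(1.250) + Φ(-4.540) = 0.8944 + 0.0000 = 0.8944.
Type II error: β = 1 − power = 1 − 0.8944 = 0.1056.

β ≈ 0.106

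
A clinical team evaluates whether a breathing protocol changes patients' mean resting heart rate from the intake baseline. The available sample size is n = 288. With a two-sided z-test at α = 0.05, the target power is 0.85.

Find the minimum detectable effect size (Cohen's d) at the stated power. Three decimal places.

d ≈ 0.177

Required noncentrality: δ = z_{0.025} + z_{0.15} = 1.960 + 1.036 = 2.996.
(Lower-tail contribution to power is negligible for δ > 0.)
δ = d·√n ⇒ d = δ/√n = 2.996/√288 = 0.1766.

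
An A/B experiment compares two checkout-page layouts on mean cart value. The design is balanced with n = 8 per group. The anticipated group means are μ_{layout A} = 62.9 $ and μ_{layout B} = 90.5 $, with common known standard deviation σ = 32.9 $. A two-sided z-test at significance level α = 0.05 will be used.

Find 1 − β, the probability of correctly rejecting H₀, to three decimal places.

Power ≈ 0.389

Standardized effect: d = |μ_{layout A} − μ_{layout B}| / σ = |62.9 − 90.5| / 32.9 = 0.8389
Noncentrality parameter: δ = d·√(n/2) = 0.8389 × √(8/2) = 1.6778
Critical value for a two-sided test at α = 0.05: z_{α/2} = 1.960.
Power = Φ(δ − 1.960) + Φ(−δ − 1.960) = Φ(-0.282) + Φ(-3.638) = 0.3889 + 0.0001 = 0.3891.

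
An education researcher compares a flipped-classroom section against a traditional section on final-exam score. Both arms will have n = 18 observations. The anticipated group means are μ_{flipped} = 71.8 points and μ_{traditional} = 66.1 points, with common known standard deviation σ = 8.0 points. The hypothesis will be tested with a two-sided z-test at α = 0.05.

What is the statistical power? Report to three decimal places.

Standardized effect: d = |μ_{flipped} − μ_{traditional}| / σ = |71.8 − 66.1| / 8.0 = 0.7125
Noncentrality parameter: δ = d·√(n/2) = 0.7125 × √(18/2) = 2.1375
Two-sided α = 0.05 → critical value z_{0.025} = 1.960.
Power = Φ(δ − 1.960) + Φ(−δ − 1.960) = Φ(0.178) + Φ(-4.097) = 0.5705 + 0.0000 = 0.5705.

Power ≈ 0.570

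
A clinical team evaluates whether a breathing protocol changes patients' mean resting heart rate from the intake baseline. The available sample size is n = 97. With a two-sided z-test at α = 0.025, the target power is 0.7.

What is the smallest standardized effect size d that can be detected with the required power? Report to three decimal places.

d ≈ 0.281

Required noncentrality: δ = z_{0.0125} + z_{0.30} = 2.241 + 0.524 = 2.766.
(The second rejection-region term Φ(−δ − z_{α/2}) is negligible and dropped.)
δ = d·√n ⇒ d = δ/√n = 2.766/√97 = 0.2808.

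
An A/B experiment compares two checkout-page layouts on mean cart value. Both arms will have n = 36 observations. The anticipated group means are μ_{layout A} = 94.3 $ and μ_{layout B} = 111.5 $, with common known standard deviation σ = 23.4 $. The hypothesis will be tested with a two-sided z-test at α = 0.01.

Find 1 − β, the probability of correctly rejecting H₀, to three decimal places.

Power ≈ 0.706

Standardized effect: d = |μ_{layout A} − μ_{layout B}| / σ = |94.3 − 111.5| / 23.4 = 0.7350
Noncentrality parameter: δ = d·√(n/2) = 0.7350 × √(36/2) = 3.1185
Critical value for a two-sided test at α = 0.01: z_{α/2} = 2.576.
Power = Φ(δ − 2.576) + Φ(−δ − 2.576) = Φ(0.543) + Φ(-5.694) = 0.7063 + 0.0000 = 0.7063.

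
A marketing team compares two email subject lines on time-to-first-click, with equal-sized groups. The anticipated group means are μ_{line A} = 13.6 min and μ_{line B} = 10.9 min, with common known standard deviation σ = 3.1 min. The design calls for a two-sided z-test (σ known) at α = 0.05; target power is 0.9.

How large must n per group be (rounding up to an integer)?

Standardized effect: d = |μ_{line A} − μ_{line B}| / σ = |13.6 − 10.9| / 3.1 = 0.8710
Set Φ(δ − 1.960) = 0.9; then δ − 1.960 = Φ⁻¹(0.9) = 1.282, giving δ = 3.242.
(Ignoring the negligible lower-tail rejection probability gives the usual closed-form inversion.)
δ = d·√(n/2) ⇒ n = 2(δ/d)² = 2 × (3.242 / 0.8710)² = 27.70.
Rounding up, n = 28 per group.

n = 28 per group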